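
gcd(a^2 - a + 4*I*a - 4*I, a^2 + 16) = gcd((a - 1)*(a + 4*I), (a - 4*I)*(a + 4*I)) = a + 4*I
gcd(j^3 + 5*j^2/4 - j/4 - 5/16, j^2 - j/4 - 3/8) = j + 1/2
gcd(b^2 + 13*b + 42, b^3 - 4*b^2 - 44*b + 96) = b + 6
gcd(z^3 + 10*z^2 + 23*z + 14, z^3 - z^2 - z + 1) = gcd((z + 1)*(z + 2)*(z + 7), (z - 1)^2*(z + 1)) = z + 1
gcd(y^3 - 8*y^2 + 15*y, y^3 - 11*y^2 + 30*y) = y^2 - 5*y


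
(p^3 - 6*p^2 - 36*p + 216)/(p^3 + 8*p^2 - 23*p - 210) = (p^2 - 12*p + 36)/(p^2 + 2*p - 35)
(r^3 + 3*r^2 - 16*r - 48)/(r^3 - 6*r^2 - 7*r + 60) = (r + 4)/(r - 5)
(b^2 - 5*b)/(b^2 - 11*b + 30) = b/(b - 6)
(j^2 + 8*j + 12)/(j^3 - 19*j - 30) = (j + 6)/(j^2 - 2*j - 15)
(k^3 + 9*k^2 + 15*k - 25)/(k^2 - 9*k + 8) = (k^2 + 10*k + 25)/(k - 8)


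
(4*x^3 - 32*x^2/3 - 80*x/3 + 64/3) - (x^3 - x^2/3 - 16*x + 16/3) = 3*x^3 - 31*x^2/3 - 32*x/3 + 16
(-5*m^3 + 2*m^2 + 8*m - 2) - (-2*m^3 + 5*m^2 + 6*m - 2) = -3*m^3 - 3*m^2 + 2*m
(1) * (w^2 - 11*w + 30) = w^2 - 11*w + 30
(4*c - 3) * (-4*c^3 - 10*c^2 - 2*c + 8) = -16*c^4 - 28*c^3 + 22*c^2 + 38*c - 24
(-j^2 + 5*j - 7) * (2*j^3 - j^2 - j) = -2*j^5 + 11*j^4 - 18*j^3 + 2*j^2 + 7*j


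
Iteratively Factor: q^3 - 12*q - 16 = (q + 2)*(q^2 - 2*q - 8) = (q + 2)^2*(q - 4)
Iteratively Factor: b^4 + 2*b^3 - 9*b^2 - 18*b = (b)*(b^3 + 2*b^2 - 9*b - 18) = b*(b - 3)*(b^2 + 5*b + 6) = b*(b - 3)*(b + 2)*(b + 3)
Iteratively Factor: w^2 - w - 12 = (w + 3)*(w - 4)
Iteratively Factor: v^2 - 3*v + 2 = (v - 2)*(v - 1)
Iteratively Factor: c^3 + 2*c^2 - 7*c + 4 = (c + 4)*(c^2 - 2*c + 1) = (c - 1)*(c + 4)*(c - 1)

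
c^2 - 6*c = c*(c - 6)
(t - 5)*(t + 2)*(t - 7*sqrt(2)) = t^3 - 7*sqrt(2)*t^2 - 3*t^2 - 10*t + 21*sqrt(2)*t + 70*sqrt(2)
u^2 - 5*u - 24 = (u - 8)*(u + 3)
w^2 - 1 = (w - 1)*(w + 1)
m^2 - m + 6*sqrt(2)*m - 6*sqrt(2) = (m - 1)*(m + 6*sqrt(2))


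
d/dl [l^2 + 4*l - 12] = 2*l + 4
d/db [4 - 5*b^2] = -10*b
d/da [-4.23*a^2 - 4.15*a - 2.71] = -8.46*a - 4.15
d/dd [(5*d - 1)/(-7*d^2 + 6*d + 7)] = (35*d^2 - 14*d + 41)/(49*d^4 - 84*d^3 - 62*d^2 + 84*d + 49)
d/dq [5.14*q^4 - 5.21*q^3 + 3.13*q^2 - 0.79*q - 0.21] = 20.56*q^3 - 15.63*q^2 + 6.26*q - 0.79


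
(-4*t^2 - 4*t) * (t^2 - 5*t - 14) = -4*t^4 + 16*t^3 + 76*t^2 + 56*t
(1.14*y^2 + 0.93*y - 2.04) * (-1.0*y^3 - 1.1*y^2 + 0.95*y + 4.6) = -1.14*y^5 - 2.184*y^4 + 2.1*y^3 + 8.3715*y^2 + 2.34*y - 9.384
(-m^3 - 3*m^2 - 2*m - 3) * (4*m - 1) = -4*m^4 - 11*m^3 - 5*m^2 - 10*m + 3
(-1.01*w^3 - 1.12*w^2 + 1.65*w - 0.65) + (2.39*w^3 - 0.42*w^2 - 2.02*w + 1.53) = 1.38*w^3 - 1.54*w^2 - 0.37*w + 0.88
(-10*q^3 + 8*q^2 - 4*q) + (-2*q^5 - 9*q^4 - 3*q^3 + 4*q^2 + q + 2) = -2*q^5 - 9*q^4 - 13*q^3 + 12*q^2 - 3*q + 2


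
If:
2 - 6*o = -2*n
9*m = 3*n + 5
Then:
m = o + 2/9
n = 3*o - 1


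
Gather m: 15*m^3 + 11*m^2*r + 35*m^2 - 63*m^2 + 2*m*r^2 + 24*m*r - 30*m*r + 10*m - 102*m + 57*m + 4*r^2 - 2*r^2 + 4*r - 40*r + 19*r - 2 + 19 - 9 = 15*m^3 + m^2*(11*r - 28) + m*(2*r^2 - 6*r - 35) + 2*r^2 - 17*r + 8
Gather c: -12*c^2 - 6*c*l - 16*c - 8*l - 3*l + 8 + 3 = -12*c^2 + c*(-6*l - 16) - 11*l + 11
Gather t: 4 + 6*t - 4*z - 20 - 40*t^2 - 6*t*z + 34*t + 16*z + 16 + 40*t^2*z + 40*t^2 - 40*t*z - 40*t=40*t^2*z - 46*t*z + 12*z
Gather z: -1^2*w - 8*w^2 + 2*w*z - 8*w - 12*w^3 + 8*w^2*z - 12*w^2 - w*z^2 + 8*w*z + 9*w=-12*w^3 - 20*w^2 - w*z^2 + z*(8*w^2 + 10*w)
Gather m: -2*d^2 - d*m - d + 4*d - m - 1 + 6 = -2*d^2 + 3*d + m*(-d - 1) + 5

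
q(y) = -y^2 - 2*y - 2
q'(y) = -2*y - 2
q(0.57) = -3.46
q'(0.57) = -3.14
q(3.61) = -22.25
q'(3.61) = -9.22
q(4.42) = -30.38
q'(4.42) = -10.84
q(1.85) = -9.12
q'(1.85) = -5.70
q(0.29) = -2.66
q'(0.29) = -2.58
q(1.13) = -5.54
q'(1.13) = -4.26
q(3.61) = -22.25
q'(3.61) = -9.22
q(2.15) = -10.92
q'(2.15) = -6.30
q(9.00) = -101.00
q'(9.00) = -20.00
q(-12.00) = -122.00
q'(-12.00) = 22.00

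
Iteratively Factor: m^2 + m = (m)*(m + 1)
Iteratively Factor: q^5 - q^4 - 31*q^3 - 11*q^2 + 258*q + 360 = (q - 4)*(q^4 + 3*q^3 - 19*q^2 - 87*q - 90) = (q - 4)*(q + 2)*(q^3 + q^2 - 21*q - 45) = (q - 4)*(q + 2)*(q + 3)*(q^2 - 2*q - 15) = (q - 4)*(q + 2)*(q + 3)^2*(q - 5)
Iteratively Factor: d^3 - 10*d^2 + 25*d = (d - 5)*(d^2 - 5*d) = d*(d - 5)*(d - 5)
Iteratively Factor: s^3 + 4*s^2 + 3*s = (s + 1)*(s^2 + 3*s) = (s + 1)*(s + 3)*(s)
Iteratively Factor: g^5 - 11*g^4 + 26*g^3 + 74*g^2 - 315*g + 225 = (g - 3)*(g^4 - 8*g^3 + 2*g^2 + 80*g - 75) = (g - 3)*(g + 3)*(g^3 - 11*g^2 + 35*g - 25) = (g - 3)*(g - 1)*(g + 3)*(g^2 - 10*g + 25) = (g - 5)*(g - 3)*(g - 1)*(g + 3)*(g - 5)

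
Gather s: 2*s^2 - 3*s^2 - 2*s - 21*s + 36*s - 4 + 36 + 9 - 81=-s^2 + 13*s - 40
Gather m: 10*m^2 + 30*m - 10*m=10*m^2 + 20*m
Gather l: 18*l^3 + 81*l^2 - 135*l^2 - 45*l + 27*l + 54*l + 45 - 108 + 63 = 18*l^3 - 54*l^2 + 36*l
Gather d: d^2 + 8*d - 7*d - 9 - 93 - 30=d^2 + d - 132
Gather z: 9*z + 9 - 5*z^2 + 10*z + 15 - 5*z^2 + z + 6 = -10*z^2 + 20*z + 30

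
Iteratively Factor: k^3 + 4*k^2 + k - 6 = (k + 2)*(k^2 + 2*k - 3) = (k - 1)*(k + 2)*(k + 3)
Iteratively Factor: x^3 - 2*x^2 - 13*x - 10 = (x + 1)*(x^2 - 3*x - 10) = (x + 1)*(x + 2)*(x - 5)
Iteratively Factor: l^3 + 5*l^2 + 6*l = (l + 3)*(l^2 + 2*l) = l*(l + 3)*(l + 2)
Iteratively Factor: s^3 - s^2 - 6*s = (s + 2)*(s^2 - 3*s) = (s - 3)*(s + 2)*(s)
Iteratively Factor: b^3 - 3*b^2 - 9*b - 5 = (b - 5)*(b^2 + 2*b + 1) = (b - 5)*(b + 1)*(b + 1)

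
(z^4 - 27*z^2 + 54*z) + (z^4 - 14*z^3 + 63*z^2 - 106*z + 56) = 2*z^4 - 14*z^3 + 36*z^2 - 52*z + 56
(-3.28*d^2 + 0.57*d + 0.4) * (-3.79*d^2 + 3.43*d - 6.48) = 12.4312*d^4 - 13.4107*d^3 + 21.6935*d^2 - 2.3216*d - 2.592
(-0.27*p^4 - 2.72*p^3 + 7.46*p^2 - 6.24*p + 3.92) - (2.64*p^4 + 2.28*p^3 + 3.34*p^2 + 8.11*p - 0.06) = -2.91*p^4 - 5.0*p^3 + 4.12*p^2 - 14.35*p + 3.98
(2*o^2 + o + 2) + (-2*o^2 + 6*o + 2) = 7*o + 4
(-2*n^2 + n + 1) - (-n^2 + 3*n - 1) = -n^2 - 2*n + 2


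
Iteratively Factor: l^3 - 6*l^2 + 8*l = (l)*(l^2 - 6*l + 8) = l*(l - 4)*(l - 2)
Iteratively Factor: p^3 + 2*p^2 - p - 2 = (p + 1)*(p^2 + p - 2) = (p - 1)*(p + 1)*(p + 2)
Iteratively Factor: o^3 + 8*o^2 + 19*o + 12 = (o + 1)*(o^2 + 7*o + 12) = (o + 1)*(o + 4)*(o + 3)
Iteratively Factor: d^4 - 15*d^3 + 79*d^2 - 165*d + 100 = (d - 5)*(d^3 - 10*d^2 + 29*d - 20) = (d - 5)*(d - 4)*(d^2 - 6*d + 5) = (d - 5)^2*(d - 4)*(d - 1)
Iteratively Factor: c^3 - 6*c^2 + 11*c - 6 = (c - 1)*(c^2 - 5*c + 6) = (c - 2)*(c - 1)*(c - 3)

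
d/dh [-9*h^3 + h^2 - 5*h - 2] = -27*h^2 + 2*h - 5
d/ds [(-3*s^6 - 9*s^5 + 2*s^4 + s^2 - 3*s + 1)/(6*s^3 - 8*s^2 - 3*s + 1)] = s*(-54*s^7 - 12*s^6 + 273*s^5 + 58*s^4 - 69*s^3 + 44*s^2 - 45*s + 18)/(36*s^6 - 96*s^5 + 28*s^4 + 60*s^3 - 7*s^2 - 6*s + 1)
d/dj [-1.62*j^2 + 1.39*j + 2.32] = 1.39 - 3.24*j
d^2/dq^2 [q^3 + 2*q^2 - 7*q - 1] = 6*q + 4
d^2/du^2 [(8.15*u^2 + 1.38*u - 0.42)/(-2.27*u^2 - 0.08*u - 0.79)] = (-11.261924*u^3 + 100.677678*u^2 + 15.306156*u - 11.499394)/(11.697083*u^6 + 1.236696*u^5 + 12.255957*u^4 + 0.861296*u^3 + 4.265289*u^2 + 0.149784*u + 0.493039)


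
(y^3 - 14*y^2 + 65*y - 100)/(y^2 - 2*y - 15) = (y^2 - 9*y + 20)/(y + 3)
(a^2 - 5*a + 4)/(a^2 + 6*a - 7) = (a - 4)/(a + 7)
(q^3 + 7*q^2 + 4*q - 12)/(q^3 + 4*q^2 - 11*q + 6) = (q + 2)/(q - 1)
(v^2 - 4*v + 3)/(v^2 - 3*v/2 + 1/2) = 2*(v - 3)/(2*v - 1)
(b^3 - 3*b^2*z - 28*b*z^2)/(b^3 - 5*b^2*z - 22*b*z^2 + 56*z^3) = b/(b - 2*z)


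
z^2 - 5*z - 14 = (z - 7)*(z + 2)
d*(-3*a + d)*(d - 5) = -3*a*d^2 + 15*a*d + d^3 - 5*d^2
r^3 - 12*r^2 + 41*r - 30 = (r - 6)*(r - 5)*(r - 1)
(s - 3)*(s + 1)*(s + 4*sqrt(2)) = s^3 - 2*s^2 + 4*sqrt(2)*s^2 - 8*sqrt(2)*s - 3*s - 12*sqrt(2)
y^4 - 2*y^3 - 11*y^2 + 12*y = y*(y - 4)*(y - 1)*(y + 3)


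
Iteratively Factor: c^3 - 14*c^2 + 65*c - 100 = (c - 5)*(c^2 - 9*c + 20) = (c - 5)*(c - 4)*(c - 5)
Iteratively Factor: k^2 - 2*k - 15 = (k - 5)*(k + 3)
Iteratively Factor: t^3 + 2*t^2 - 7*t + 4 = (t - 1)*(t^2 + 3*t - 4) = (t - 1)*(t + 4)*(t - 1)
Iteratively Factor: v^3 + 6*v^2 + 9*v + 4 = (v + 1)*(v^2 + 5*v + 4) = (v + 1)^2*(v + 4)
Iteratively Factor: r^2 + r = (r)*(r + 1)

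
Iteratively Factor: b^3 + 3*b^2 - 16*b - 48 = (b + 3)*(b^2 - 16) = (b - 4)*(b + 3)*(b + 4)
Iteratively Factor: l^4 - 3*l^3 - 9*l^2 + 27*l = (l)*(l^3 - 3*l^2 - 9*l + 27) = l*(l + 3)*(l^2 - 6*l + 9) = l*(l - 3)*(l + 3)*(l - 3)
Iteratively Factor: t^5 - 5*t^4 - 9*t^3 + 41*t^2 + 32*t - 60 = (t + 2)*(t^4 - 7*t^3 + 5*t^2 + 31*t - 30) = (t - 3)*(t + 2)*(t^3 - 4*t^2 - 7*t + 10) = (t - 3)*(t - 1)*(t + 2)*(t^2 - 3*t - 10) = (t - 5)*(t - 3)*(t - 1)*(t + 2)*(t + 2)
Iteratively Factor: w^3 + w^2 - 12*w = (w + 4)*(w^2 - 3*w) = w*(w + 4)*(w - 3)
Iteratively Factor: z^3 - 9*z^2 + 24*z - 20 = (z - 5)*(z^2 - 4*z + 4) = (z - 5)*(z - 2)*(z - 2)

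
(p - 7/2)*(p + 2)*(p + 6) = p^3 + 9*p^2/2 - 16*p - 42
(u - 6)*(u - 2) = u^2 - 8*u + 12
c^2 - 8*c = c*(c - 8)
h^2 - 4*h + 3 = (h - 3)*(h - 1)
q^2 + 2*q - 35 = (q - 5)*(q + 7)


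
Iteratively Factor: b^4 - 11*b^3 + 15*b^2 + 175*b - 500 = (b - 5)*(b^3 - 6*b^2 - 15*b + 100) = (b - 5)*(b + 4)*(b^2 - 10*b + 25) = (b - 5)^2*(b + 4)*(b - 5)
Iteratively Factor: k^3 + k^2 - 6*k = (k)*(k^2 + k - 6) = k*(k + 3)*(k - 2)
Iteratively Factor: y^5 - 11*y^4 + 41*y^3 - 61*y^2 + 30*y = (y - 2)*(y^4 - 9*y^3 + 23*y^2 - 15*y) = (y - 3)*(y - 2)*(y^3 - 6*y^2 + 5*y) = (y - 3)*(y - 2)*(y - 1)*(y^2 - 5*y) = (y - 5)*(y - 3)*(y - 2)*(y - 1)*(y)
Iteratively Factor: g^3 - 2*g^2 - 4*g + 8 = (g - 2)*(g^2 - 4) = (g - 2)^2*(g + 2)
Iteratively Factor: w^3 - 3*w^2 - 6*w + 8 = (w - 4)*(w^2 + w - 2) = (w - 4)*(w + 2)*(w - 1)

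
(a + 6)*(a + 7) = a^2 + 13*a + 42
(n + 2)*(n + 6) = n^2 + 8*n + 12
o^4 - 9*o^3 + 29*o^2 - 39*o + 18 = (o - 3)^2*(o - 2)*(o - 1)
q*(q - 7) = q^2 - 7*q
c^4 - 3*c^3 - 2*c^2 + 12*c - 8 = (c - 2)^2*(c - 1)*(c + 2)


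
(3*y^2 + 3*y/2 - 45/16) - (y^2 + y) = 2*y^2 + y/2 - 45/16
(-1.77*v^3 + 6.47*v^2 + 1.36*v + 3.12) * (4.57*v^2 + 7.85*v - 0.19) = -8.0889*v^5 + 15.6734*v^4 + 57.341*v^3 + 23.7051*v^2 + 24.2336*v - 0.5928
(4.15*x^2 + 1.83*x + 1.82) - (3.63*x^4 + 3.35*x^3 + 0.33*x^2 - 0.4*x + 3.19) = -3.63*x^4 - 3.35*x^3 + 3.82*x^2 + 2.23*x - 1.37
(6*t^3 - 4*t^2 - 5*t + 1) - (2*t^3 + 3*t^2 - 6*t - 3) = 4*t^3 - 7*t^2 + t + 4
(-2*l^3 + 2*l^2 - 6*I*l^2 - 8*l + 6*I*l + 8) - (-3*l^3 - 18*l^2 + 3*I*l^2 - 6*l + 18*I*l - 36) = l^3 + 20*l^2 - 9*I*l^2 - 2*l - 12*I*l + 44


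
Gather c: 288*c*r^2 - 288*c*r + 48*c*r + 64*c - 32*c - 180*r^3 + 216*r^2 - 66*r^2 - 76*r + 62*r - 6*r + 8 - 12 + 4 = c*(288*r^2 - 240*r + 32) - 180*r^3 + 150*r^2 - 20*r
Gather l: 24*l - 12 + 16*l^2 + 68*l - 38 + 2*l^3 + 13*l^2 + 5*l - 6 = 2*l^3 + 29*l^2 + 97*l - 56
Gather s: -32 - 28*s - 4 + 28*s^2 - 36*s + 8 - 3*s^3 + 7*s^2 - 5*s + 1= -3*s^3 + 35*s^2 - 69*s - 27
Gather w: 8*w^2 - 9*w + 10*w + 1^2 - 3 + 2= 8*w^2 + w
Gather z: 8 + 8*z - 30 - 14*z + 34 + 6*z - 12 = 0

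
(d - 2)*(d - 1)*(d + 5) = d^3 + 2*d^2 - 13*d + 10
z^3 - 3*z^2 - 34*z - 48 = (z - 8)*(z + 2)*(z + 3)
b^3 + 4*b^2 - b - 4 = (b - 1)*(b + 1)*(b + 4)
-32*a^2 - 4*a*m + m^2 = (-8*a + m)*(4*a + m)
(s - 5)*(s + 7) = s^2 + 2*s - 35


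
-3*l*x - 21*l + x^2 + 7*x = (-3*l + x)*(x + 7)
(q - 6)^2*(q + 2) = q^3 - 10*q^2 + 12*q + 72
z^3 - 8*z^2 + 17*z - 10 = (z - 5)*(z - 2)*(z - 1)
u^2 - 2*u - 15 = (u - 5)*(u + 3)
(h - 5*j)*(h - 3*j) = h^2 - 8*h*j + 15*j^2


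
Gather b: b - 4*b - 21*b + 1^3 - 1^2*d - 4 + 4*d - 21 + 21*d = -24*b + 24*d - 24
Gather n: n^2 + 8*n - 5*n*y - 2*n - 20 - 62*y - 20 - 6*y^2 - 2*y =n^2 + n*(6 - 5*y) - 6*y^2 - 64*y - 40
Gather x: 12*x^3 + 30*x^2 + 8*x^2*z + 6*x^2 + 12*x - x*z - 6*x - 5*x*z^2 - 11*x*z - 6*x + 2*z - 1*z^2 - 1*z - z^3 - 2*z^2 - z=12*x^3 + x^2*(8*z + 36) + x*(-5*z^2 - 12*z) - z^3 - 3*z^2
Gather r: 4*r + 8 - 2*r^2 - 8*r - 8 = -2*r^2 - 4*r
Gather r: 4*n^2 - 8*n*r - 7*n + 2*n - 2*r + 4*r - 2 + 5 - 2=4*n^2 - 5*n + r*(2 - 8*n) + 1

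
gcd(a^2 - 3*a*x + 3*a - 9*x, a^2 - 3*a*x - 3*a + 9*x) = -a + 3*x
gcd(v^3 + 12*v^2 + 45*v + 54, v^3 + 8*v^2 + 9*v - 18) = v^2 + 9*v + 18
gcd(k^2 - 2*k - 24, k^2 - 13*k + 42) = k - 6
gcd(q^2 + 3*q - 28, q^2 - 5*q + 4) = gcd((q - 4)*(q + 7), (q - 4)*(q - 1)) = q - 4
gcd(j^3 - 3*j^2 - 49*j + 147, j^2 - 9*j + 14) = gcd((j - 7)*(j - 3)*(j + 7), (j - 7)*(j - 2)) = j - 7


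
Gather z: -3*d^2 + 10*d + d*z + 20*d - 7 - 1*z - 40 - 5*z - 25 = -3*d^2 + 30*d + z*(d - 6) - 72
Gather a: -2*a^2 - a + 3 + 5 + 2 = -2*a^2 - a + 10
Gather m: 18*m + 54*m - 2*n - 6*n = 72*m - 8*n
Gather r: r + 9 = r + 9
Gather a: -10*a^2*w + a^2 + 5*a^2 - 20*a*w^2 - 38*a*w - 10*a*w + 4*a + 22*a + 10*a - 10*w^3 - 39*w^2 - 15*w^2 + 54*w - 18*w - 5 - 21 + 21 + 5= a^2*(6 - 10*w) + a*(-20*w^2 - 48*w + 36) - 10*w^3 - 54*w^2 + 36*w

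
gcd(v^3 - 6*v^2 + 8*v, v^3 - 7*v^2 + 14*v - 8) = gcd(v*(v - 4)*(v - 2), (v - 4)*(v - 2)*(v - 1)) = v^2 - 6*v + 8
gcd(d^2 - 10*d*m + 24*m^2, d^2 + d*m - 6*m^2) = 1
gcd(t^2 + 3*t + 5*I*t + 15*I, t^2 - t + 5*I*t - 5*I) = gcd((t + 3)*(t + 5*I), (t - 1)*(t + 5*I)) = t + 5*I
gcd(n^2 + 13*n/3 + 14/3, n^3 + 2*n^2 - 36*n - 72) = n + 2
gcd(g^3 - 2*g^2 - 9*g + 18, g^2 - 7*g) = 1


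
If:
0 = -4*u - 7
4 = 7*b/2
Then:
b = 8/7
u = -7/4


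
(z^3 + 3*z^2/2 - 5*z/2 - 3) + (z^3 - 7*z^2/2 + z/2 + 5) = 2*z^3 - 2*z^2 - 2*z + 2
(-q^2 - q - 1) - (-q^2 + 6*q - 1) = -7*q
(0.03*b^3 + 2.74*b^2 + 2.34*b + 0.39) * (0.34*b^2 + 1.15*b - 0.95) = 0.0102*b^5 + 0.9661*b^4 + 3.9181*b^3 + 0.2206*b^2 - 1.7745*b - 0.3705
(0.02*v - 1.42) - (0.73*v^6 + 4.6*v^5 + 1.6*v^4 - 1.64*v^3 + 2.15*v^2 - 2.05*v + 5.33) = -0.73*v^6 - 4.6*v^5 - 1.6*v^4 + 1.64*v^3 - 2.15*v^2 + 2.07*v - 6.75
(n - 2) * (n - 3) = n^2 - 5*n + 6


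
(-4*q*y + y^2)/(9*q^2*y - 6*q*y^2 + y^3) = (-4*q + y)/(9*q^2 - 6*q*y + y^2)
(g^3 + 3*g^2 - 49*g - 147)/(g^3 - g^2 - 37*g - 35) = (g^2 + 10*g + 21)/(g^2 + 6*g + 5)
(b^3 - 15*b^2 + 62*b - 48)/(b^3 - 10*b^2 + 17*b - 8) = (b - 6)/(b - 1)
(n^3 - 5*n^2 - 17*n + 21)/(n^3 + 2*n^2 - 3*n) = (n - 7)/n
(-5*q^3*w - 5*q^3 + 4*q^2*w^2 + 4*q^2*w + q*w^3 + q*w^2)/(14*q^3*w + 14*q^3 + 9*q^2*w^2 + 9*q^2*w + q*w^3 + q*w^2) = (-5*q^2 + 4*q*w + w^2)/(14*q^2 + 9*q*w + w^2)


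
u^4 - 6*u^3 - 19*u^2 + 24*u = u*(u - 8)*(u - 1)*(u + 3)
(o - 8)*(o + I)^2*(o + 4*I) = o^4 - 8*o^3 + 6*I*o^3 - 9*o^2 - 48*I*o^2 + 72*o - 4*I*o + 32*I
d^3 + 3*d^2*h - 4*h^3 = (d - h)*(d + 2*h)^2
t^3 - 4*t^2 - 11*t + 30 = (t - 5)*(t - 2)*(t + 3)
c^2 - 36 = (c - 6)*(c + 6)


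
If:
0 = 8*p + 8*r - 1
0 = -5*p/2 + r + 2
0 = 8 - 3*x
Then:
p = 17/28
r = -27/56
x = 8/3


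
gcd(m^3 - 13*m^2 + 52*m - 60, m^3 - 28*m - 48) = m - 6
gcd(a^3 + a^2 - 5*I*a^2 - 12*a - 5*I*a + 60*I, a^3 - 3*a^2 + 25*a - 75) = a^2 + a*(-3 - 5*I) + 15*I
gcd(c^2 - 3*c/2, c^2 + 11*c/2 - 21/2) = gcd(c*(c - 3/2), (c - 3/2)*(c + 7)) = c - 3/2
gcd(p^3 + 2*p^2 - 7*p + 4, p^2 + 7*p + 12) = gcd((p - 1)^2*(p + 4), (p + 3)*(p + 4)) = p + 4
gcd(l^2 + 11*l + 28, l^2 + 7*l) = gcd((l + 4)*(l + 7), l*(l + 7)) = l + 7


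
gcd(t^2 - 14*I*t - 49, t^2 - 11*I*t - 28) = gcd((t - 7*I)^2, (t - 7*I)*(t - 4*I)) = t - 7*I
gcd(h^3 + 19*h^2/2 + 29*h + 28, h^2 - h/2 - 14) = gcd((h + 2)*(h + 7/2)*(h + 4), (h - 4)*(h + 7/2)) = h + 7/2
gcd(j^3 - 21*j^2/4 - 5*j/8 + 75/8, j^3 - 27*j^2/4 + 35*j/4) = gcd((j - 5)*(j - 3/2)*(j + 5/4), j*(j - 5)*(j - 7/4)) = j - 5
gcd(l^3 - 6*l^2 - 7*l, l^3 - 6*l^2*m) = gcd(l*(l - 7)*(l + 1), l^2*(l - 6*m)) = l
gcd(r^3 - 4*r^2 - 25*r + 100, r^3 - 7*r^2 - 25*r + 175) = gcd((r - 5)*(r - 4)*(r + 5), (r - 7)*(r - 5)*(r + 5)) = r^2 - 25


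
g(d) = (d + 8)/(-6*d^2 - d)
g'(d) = (d + 8)*(12*d + 1)/(-6*d^2 - d)^2 + 1/(-6*d^2 - d)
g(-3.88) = -0.05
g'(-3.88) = -0.04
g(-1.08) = -1.17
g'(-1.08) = -2.53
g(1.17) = -0.98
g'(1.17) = 1.46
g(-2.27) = -0.20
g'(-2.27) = -0.22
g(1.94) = -0.41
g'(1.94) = 0.36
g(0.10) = -50.62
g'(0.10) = 689.84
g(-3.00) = -0.10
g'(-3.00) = -0.09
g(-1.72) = -0.39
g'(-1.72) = -0.54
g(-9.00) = 0.00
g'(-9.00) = 0.00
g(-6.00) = -0.00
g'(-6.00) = -0.00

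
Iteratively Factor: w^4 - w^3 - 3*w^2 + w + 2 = (w - 2)*(w^3 + w^2 - w - 1) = (w - 2)*(w + 1)*(w^2 - 1) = (w - 2)*(w + 1)^2*(w - 1)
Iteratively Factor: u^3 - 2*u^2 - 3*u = (u)*(u^2 - 2*u - 3) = u*(u - 3)*(u + 1)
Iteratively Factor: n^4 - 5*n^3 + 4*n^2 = (n - 4)*(n^3 - n^2) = n*(n - 4)*(n^2 - n) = n*(n - 4)*(n - 1)*(n)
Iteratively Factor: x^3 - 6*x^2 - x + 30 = (x + 2)*(x^2 - 8*x + 15) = (x - 3)*(x + 2)*(x - 5)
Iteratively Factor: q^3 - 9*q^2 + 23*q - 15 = (q - 3)*(q^2 - 6*q + 5) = (q - 3)*(q - 1)*(q - 5)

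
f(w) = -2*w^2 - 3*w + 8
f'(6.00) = -27.00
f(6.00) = -82.00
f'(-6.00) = 21.00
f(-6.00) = -46.00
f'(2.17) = -11.68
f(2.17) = -7.93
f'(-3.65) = 11.60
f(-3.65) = -7.70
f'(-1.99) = 4.96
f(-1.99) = 6.05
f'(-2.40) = 6.60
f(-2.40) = 3.68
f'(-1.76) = 4.04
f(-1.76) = 7.08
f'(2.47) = -12.88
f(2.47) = -11.61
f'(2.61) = -13.44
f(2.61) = -13.45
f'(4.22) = -19.88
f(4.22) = -40.28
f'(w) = -4*w - 3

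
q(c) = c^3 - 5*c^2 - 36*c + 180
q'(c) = 3*c^2 - 10*c - 36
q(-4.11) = 174.07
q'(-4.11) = 55.78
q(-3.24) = 210.14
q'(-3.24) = 27.89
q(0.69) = 153.11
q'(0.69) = -41.47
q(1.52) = 117.24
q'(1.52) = -44.27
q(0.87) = 145.55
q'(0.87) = -42.43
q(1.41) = 122.10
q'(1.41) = -44.14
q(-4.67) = 137.23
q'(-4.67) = 76.13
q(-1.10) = 212.22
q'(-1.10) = -21.37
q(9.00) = 180.00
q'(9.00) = 117.00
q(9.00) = 180.00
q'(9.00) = 117.00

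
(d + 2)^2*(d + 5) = d^3 + 9*d^2 + 24*d + 20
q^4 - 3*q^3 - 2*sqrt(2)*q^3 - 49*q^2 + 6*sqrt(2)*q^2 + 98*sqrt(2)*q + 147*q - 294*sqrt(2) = (q - 7)*(q - 3)*(q + 7)*(q - 2*sqrt(2))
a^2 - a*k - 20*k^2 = (a - 5*k)*(a + 4*k)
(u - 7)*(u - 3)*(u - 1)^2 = u^4 - 12*u^3 + 42*u^2 - 52*u + 21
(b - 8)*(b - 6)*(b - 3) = b^3 - 17*b^2 + 90*b - 144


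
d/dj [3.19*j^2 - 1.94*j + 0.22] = 6.38*j - 1.94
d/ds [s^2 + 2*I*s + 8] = 2*s + 2*I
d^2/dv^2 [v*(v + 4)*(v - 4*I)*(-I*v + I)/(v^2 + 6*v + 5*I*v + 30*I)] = (-2*I*v^6 + v^5*(30 - 36*I) + v^4*(540 - 66*I) + v^3*(3188 + 2166*I) + v^2*(7560 + 11340*I) + v*(21600 + 13320*I) + 26400 - 12960*I)/(v^6 + v^5*(18 + 15*I) + v^4*(33 + 270*I) + v^3*(-1134 + 1495*I) + v^2*(-8100 + 990*I) + v*(-16200 - 13500*I) - 27000*I)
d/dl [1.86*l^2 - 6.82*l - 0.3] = 3.72*l - 6.82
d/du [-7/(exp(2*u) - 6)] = 14*exp(2*u)/(exp(2*u) - 6)^2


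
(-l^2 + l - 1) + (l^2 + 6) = l + 5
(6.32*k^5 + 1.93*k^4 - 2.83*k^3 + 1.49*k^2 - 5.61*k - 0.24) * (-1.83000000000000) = -11.5656*k^5 - 3.5319*k^4 + 5.1789*k^3 - 2.7267*k^2 + 10.2663*k + 0.4392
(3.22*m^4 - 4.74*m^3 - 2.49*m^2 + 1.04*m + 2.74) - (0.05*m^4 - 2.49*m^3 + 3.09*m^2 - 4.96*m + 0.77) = 3.17*m^4 - 2.25*m^3 - 5.58*m^2 + 6.0*m + 1.97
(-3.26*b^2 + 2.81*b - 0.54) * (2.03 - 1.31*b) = 4.2706*b^3 - 10.2989*b^2 + 6.4117*b - 1.0962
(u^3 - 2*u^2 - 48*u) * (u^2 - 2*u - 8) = u^5 - 4*u^4 - 52*u^3 + 112*u^2 + 384*u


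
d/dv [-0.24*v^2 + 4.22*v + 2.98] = 4.22 - 0.48*v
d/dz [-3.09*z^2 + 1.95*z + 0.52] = 1.95 - 6.18*z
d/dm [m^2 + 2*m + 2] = 2*m + 2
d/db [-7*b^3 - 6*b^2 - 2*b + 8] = -21*b^2 - 12*b - 2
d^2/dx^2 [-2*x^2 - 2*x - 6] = -4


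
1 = 1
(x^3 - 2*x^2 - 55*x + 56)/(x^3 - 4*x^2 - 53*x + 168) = (x - 1)/(x - 3)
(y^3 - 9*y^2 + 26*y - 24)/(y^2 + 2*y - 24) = (y^2 - 5*y + 6)/(y + 6)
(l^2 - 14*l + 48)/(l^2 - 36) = (l - 8)/(l + 6)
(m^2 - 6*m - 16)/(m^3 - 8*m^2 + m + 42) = (m - 8)/(m^2 - 10*m + 21)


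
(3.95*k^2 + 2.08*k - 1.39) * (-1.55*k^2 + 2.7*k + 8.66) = -6.1225*k^4 + 7.441*k^3 + 41.9775*k^2 + 14.2598*k - 12.0374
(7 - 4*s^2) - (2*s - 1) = -4*s^2 - 2*s + 8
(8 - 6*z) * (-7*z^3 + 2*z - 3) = 42*z^4 - 56*z^3 - 12*z^2 + 34*z - 24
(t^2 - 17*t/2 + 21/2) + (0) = t^2 - 17*t/2 + 21/2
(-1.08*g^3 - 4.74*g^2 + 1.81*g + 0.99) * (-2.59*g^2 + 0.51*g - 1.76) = 2.7972*g^5 + 11.7258*g^4 - 5.2045*g^3 + 6.7014*g^2 - 2.6807*g - 1.7424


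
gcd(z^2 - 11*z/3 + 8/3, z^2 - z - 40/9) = z - 8/3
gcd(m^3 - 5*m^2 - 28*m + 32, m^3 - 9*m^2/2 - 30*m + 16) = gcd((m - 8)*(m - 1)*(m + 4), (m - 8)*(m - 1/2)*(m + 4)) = m^2 - 4*m - 32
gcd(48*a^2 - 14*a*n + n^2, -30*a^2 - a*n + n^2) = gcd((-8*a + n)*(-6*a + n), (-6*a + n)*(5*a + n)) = 6*a - n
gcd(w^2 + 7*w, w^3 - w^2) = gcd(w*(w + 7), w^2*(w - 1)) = w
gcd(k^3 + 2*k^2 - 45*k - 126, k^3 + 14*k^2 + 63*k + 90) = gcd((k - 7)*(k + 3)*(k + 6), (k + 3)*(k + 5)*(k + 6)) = k^2 + 9*k + 18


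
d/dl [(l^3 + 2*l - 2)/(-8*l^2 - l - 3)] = ((16*l + 1)*(l^3 + 2*l - 2) - (3*l^2 + 2)*(8*l^2 + l + 3))/(8*l^2 + l + 3)^2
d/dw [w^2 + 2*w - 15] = 2*w + 2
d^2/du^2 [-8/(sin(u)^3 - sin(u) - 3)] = 8*(-9*sin(u)^6 + 14*sin(u)^4 - 27*sin(u)^3 - 7*sin(u)^2 + 21*sin(u) + 2)/(sin(u)*cos(u)^2 + 3)^3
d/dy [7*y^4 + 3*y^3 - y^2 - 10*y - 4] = 28*y^3 + 9*y^2 - 2*y - 10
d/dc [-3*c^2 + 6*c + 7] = 6 - 6*c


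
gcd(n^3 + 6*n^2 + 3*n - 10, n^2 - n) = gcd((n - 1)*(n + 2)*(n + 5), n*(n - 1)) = n - 1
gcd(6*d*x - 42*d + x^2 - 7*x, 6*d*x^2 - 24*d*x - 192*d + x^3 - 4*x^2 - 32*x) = 6*d + x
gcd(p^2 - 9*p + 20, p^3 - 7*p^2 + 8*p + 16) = p - 4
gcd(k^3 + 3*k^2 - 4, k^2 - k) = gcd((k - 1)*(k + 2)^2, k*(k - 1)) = k - 1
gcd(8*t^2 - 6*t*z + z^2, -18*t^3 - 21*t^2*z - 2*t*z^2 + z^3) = 1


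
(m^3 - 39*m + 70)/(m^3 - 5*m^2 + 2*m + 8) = (m^2 + 2*m - 35)/(m^2 - 3*m - 4)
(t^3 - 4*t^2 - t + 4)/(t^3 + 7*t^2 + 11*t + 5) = (t^2 - 5*t + 4)/(t^2 + 6*t + 5)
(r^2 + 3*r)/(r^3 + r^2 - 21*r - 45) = r/(r^2 - 2*r - 15)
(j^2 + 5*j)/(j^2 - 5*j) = (j + 5)/(j - 5)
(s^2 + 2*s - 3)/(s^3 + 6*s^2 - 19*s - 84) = (s - 1)/(s^2 + 3*s - 28)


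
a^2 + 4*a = a*(a + 4)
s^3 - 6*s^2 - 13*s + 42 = (s - 7)*(s - 2)*(s + 3)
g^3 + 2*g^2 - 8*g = g*(g - 2)*(g + 4)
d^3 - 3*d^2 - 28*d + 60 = (d - 6)*(d - 2)*(d + 5)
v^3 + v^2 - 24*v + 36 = (v - 3)*(v - 2)*(v + 6)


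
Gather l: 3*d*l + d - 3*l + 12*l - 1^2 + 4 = d + l*(3*d + 9) + 3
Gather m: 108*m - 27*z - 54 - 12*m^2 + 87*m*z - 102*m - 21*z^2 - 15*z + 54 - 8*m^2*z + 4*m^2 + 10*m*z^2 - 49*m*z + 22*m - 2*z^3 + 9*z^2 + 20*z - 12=m^2*(-8*z - 8) + m*(10*z^2 + 38*z + 28) - 2*z^3 - 12*z^2 - 22*z - 12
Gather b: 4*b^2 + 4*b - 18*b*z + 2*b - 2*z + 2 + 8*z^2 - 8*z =4*b^2 + b*(6 - 18*z) + 8*z^2 - 10*z + 2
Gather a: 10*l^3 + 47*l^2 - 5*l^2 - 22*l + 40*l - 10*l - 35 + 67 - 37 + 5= 10*l^3 + 42*l^2 + 8*l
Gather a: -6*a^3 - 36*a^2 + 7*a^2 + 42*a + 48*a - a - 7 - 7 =-6*a^3 - 29*a^2 + 89*a - 14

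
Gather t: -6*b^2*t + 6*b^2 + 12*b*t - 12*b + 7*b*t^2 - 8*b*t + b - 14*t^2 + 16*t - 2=6*b^2 - 11*b + t^2*(7*b - 14) + t*(-6*b^2 + 4*b + 16) - 2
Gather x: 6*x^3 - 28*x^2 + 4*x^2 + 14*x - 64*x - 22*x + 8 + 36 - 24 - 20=6*x^3 - 24*x^2 - 72*x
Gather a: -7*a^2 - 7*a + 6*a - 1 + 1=-7*a^2 - a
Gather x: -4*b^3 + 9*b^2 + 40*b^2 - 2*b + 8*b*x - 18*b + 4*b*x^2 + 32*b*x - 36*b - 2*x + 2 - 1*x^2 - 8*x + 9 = -4*b^3 + 49*b^2 - 56*b + x^2*(4*b - 1) + x*(40*b - 10) + 11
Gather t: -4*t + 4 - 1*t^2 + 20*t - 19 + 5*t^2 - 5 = 4*t^2 + 16*t - 20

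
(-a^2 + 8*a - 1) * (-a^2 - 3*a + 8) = a^4 - 5*a^3 - 31*a^2 + 67*a - 8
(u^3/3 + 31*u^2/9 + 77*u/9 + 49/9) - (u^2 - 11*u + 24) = u^3/3 + 22*u^2/9 + 176*u/9 - 167/9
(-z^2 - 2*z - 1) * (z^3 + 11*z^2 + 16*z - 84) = -z^5 - 13*z^4 - 39*z^3 + 41*z^2 + 152*z + 84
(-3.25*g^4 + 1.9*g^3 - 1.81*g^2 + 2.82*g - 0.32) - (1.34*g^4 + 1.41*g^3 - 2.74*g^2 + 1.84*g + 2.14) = -4.59*g^4 + 0.49*g^3 + 0.93*g^2 + 0.98*g - 2.46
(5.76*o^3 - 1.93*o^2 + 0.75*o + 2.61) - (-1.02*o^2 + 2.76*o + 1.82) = 5.76*o^3 - 0.91*o^2 - 2.01*o + 0.79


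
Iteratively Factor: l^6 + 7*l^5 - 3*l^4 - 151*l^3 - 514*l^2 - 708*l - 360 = (l + 2)*(l^5 + 5*l^4 - 13*l^3 - 125*l^2 - 264*l - 180) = (l - 5)*(l + 2)*(l^4 + 10*l^3 + 37*l^2 + 60*l + 36) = (l - 5)*(l + 2)^2*(l^3 + 8*l^2 + 21*l + 18) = (l - 5)*(l + 2)^2*(l + 3)*(l^2 + 5*l + 6) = (l - 5)*(l + 2)^2*(l + 3)^2*(l + 2)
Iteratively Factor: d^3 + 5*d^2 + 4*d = (d)*(d^2 + 5*d + 4) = d*(d + 1)*(d + 4)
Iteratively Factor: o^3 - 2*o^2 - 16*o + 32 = (o - 4)*(o^2 + 2*o - 8) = (o - 4)*(o - 2)*(o + 4)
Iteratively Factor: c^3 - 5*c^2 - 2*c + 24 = (c - 4)*(c^2 - c - 6) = (c - 4)*(c + 2)*(c - 3)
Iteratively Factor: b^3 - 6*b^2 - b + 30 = (b + 2)*(b^2 - 8*b + 15) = (b - 3)*(b + 2)*(b - 5)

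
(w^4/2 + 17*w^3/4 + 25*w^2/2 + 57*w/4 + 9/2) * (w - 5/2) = w^5/2 + 3*w^4 + 15*w^3/8 - 17*w^2 - 249*w/8 - 45/4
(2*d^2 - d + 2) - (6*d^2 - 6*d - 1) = -4*d^2 + 5*d + 3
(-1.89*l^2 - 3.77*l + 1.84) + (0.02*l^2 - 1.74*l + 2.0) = -1.87*l^2 - 5.51*l + 3.84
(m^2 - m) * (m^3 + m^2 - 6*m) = m^5 - 7*m^3 + 6*m^2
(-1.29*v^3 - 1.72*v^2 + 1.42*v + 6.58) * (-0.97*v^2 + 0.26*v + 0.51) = 1.2513*v^5 + 1.333*v^4 - 2.4825*v^3 - 6.8906*v^2 + 2.435*v + 3.3558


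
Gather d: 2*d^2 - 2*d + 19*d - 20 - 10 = 2*d^2 + 17*d - 30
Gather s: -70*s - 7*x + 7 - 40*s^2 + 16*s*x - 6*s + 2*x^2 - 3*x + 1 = -40*s^2 + s*(16*x - 76) + 2*x^2 - 10*x + 8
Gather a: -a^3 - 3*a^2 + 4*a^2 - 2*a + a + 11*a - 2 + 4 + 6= -a^3 + a^2 + 10*a + 8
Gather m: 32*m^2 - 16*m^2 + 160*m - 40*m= 16*m^2 + 120*m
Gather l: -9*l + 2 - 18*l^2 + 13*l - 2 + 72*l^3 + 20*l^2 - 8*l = 72*l^3 + 2*l^2 - 4*l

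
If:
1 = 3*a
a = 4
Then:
No Solution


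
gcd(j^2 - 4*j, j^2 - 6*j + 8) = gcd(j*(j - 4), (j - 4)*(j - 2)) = j - 4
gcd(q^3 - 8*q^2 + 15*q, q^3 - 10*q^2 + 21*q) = q^2 - 3*q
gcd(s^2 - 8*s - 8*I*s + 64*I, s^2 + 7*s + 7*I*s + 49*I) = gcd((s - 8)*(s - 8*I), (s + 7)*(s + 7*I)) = 1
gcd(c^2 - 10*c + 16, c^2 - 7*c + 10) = c - 2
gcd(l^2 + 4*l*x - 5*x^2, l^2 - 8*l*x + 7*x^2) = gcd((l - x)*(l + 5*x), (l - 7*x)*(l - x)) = -l + x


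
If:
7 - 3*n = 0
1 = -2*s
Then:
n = 7/3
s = -1/2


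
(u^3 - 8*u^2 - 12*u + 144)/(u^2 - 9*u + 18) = (u^2 - 2*u - 24)/(u - 3)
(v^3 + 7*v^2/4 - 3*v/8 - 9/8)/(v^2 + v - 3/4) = (4*v^2 + v - 3)/(2*(2*v - 1))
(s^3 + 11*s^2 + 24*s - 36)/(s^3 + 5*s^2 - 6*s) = (s + 6)/s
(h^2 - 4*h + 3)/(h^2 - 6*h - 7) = (-h^2 + 4*h - 3)/(-h^2 + 6*h + 7)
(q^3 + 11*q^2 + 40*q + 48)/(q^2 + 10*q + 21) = (q^2 + 8*q + 16)/(q + 7)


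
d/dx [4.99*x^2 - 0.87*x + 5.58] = 9.98*x - 0.87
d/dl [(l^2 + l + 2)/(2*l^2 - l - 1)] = (-3*l^2 - 10*l + 1)/(4*l^4 - 4*l^3 - 3*l^2 + 2*l + 1)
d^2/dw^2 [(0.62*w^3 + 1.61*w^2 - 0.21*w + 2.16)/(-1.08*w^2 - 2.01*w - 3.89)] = (-8.88178419700125e-16*w^5 + 7.67962800000001*w^3 - 3.61925999999999*w^2 - 89.718492*w - 51.313348)/(1.259712*w^6 + 7.033392*w^5 + 26.701812*w^4 + 58.787073*w^3 + 96.175971*w^2 + 91.246563*w + 58.863869)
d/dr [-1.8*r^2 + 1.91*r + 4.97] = 1.91 - 3.6*r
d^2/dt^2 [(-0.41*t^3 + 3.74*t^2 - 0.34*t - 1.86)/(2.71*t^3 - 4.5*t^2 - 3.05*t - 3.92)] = (7.105427357601e-15*t^7 + 44.933968*t^6 - 35.3150939999998*t^5 - 5.83083600000003*t^4 + 803.937162*t^3 - 602.343036*t^2 - 273.541656*t + 154.086252)/(19.902511*t^9 - 99.14535*t^8 + 97.433985*t^7 + 45.676884*t^6 + 177.168225*t^5 - 169.31919*t^4 - 226.255793*t^3 - 316.8438*t^2 - 140.60256*t - 60.236288)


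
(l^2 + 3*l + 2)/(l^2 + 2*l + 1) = (l + 2)/(l + 1)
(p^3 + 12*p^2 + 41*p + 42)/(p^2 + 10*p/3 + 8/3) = 3*(p^2 + 10*p + 21)/(3*p + 4)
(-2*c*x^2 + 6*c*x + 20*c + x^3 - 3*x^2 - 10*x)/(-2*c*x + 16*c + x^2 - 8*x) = (x^2 - 3*x - 10)/(x - 8)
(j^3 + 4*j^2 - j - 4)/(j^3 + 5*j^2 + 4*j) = (j - 1)/j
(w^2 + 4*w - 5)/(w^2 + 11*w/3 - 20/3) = 3*(w - 1)/(3*w - 4)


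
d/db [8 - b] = -1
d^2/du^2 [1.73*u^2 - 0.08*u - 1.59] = 3.46000000000000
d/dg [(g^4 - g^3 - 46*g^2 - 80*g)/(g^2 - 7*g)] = 2*(g^3 - 11*g^2 + 7*g + 201)/(g^2 - 14*g + 49)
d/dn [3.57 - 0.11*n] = -0.110000000000000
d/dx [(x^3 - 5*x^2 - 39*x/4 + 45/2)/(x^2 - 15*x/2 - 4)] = (4*x^4 - 60*x^3 + 141*x^2 - 20*x + 831)/(4*x^4 - 60*x^3 + 193*x^2 + 240*x + 64)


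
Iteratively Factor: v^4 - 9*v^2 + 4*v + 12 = (v - 2)*(v^3 + 2*v^2 - 5*v - 6) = (v - 2)*(v + 3)*(v^2 - v - 2) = (v - 2)*(v + 1)*(v + 3)*(v - 2)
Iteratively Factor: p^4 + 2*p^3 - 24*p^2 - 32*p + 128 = (p + 4)*(p^3 - 2*p^2 - 16*p + 32) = (p - 2)*(p + 4)*(p^2 - 16) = (p - 4)*(p - 2)*(p + 4)*(p + 4)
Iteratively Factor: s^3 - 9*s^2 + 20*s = (s - 5)*(s^2 - 4*s) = (s - 5)*(s - 4)*(s)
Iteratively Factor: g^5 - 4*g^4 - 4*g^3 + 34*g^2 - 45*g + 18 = (g - 3)*(g^4 - g^3 - 7*g^2 + 13*g - 6) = (g - 3)*(g + 3)*(g^3 - 4*g^2 + 5*g - 2) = (g - 3)*(g - 1)*(g + 3)*(g^2 - 3*g + 2) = (g - 3)*(g - 2)*(g - 1)*(g + 3)*(g - 1)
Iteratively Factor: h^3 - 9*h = (h - 3)*(h^2 + 3*h) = h*(h - 3)*(h + 3)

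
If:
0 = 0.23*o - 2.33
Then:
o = 10.13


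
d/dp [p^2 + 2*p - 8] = 2*p + 2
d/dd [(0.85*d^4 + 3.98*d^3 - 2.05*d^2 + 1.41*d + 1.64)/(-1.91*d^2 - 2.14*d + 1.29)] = (-3.247*d^5 - 13.0588*d^4 - 12.6484*d^3 + 22.4827*d^2 + 0.9758*d + 5.3285)/(3.6481*d^4 + 8.1748*d^3 - 0.348199999999999*d^2 - 5.5212*d + 1.6641)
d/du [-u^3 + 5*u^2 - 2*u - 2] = -3*u^2 + 10*u - 2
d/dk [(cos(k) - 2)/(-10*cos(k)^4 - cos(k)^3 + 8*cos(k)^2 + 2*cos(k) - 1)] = (-15*(1 - cos(2*k))^2/2 + 53*cos(k)/2 - 23*cos(2*k) + 39*cos(3*k)/2 + 4)*sin(k)/(10*cos(k)^4 + cos(k)^3 - 8*cos(k)^2 - 2*cos(k) + 1)^2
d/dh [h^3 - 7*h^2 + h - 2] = 3*h^2 - 14*h + 1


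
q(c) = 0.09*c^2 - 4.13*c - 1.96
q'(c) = 0.18*c - 4.13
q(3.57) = -15.56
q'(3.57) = -3.49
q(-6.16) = 26.90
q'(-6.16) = -5.24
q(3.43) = -15.07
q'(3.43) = -3.51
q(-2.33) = 8.15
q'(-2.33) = -4.55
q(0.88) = -5.52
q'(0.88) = -3.97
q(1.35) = -7.37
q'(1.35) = -3.89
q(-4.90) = 20.44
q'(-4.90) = -5.01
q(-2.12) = 7.20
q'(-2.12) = -4.51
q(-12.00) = 60.56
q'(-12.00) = -6.29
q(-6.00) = 26.06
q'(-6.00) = -5.21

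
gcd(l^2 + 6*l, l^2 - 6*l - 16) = 1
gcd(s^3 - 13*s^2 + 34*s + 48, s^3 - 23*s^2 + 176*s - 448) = s - 8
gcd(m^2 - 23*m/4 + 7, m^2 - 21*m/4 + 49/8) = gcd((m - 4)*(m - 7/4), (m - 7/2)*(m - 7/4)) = m - 7/4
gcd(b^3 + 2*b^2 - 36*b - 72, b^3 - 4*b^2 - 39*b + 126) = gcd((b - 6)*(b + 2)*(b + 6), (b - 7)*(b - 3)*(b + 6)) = b + 6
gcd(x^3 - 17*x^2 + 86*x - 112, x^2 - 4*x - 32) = x - 8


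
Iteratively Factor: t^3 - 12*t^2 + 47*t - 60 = (t - 5)*(t^2 - 7*t + 12) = (t - 5)*(t - 3)*(t - 4)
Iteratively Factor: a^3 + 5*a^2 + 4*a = (a + 4)*(a^2 + a) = a*(a + 4)*(a + 1)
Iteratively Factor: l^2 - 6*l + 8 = (l - 4)*(l - 2)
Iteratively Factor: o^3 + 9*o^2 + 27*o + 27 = (o + 3)*(o^2 + 6*o + 9) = (o + 3)^2*(o + 3)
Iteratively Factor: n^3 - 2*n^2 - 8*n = (n + 2)*(n^2 - 4*n) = (n - 4)*(n + 2)*(n)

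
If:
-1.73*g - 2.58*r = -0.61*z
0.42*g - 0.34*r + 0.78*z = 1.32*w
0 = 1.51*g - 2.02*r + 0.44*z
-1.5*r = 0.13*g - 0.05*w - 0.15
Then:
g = 0.01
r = 0.11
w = 0.25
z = 0.47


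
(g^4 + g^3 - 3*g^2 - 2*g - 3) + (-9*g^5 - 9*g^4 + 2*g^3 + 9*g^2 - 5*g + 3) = -9*g^5 - 8*g^4 + 3*g^3 + 6*g^2 - 7*g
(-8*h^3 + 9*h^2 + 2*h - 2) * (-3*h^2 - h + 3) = 24*h^5 - 19*h^4 - 39*h^3 + 31*h^2 + 8*h - 6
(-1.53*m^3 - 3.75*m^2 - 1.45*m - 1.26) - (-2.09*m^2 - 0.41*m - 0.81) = -1.53*m^3 - 1.66*m^2 - 1.04*m - 0.45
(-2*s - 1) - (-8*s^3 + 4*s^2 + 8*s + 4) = 8*s^3 - 4*s^2 - 10*s - 5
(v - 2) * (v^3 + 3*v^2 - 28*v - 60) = v^4 + v^3 - 34*v^2 - 4*v + 120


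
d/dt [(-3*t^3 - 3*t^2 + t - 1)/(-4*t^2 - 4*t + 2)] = (6*t^4 + 12*t^3 - t^2 - 10*t - 1)/(2*(4*t^4 + 8*t^3 - 4*t + 1))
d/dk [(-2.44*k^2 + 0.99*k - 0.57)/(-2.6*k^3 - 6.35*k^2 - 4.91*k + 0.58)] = (-6.344*k^4 + 5.148*k^3 + 13.8209*k^2 - 10.0694*k - 2.2245)/(6.76*k^6 + 33.02*k^5 + 65.8545*k^4 + 59.341*k^3 + 16.7421*k^2 - 5.6956*k + 0.3364)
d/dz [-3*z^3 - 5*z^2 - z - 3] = -9*z^2 - 10*z - 1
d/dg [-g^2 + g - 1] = 1 - 2*g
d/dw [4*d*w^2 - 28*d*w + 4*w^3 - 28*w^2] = 8*d*w - 28*d + 12*w^2 - 56*w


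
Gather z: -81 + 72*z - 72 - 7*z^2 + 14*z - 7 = -7*z^2 + 86*z - 160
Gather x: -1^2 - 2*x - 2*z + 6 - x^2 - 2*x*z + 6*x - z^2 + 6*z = -x^2 + x*(4 - 2*z) - z^2 + 4*z + 5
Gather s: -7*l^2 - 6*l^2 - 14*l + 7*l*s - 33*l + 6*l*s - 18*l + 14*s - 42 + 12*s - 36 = -13*l^2 - 65*l + s*(13*l + 26) - 78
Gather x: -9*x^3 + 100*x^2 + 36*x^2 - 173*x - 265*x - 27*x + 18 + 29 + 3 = -9*x^3 + 136*x^2 - 465*x + 50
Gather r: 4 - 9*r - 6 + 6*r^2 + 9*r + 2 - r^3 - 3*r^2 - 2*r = -r^3 + 3*r^2 - 2*r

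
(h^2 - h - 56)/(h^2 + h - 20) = (h^2 - h - 56)/(h^2 + h - 20)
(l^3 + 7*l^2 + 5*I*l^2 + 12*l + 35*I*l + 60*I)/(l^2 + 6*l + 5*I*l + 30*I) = (l^2 + 7*l + 12)/(l + 6)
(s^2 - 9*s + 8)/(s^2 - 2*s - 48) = (s - 1)/(s + 6)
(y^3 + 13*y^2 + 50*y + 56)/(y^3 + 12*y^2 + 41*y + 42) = (y + 4)/(y + 3)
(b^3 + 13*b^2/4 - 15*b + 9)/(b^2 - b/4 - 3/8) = 2*(b^2 + 4*b - 12)/(2*b + 1)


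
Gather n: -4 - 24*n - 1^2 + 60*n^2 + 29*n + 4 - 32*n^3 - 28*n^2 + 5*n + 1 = -32*n^3 + 32*n^2 + 10*n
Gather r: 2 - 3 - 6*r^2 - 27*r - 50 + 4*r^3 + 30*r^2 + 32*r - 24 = 4*r^3 + 24*r^2 + 5*r - 75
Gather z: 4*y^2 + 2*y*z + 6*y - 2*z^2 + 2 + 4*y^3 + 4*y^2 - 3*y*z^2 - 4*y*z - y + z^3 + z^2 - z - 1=4*y^3 + 8*y^2 + 5*y + z^3 + z^2*(-3*y - 1) + z*(-2*y - 1) + 1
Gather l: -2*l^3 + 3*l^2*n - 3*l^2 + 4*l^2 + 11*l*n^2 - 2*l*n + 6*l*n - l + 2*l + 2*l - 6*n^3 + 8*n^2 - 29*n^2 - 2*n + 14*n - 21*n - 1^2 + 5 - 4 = -2*l^3 + l^2*(3*n + 1) + l*(11*n^2 + 4*n + 3) - 6*n^3 - 21*n^2 - 9*n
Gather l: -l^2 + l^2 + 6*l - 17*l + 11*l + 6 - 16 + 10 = 0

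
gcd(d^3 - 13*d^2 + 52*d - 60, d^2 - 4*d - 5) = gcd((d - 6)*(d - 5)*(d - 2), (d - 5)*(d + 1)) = d - 5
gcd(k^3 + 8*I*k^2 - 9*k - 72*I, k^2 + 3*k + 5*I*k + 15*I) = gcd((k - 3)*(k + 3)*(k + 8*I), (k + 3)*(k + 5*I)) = k + 3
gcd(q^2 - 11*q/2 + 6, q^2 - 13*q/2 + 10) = q - 4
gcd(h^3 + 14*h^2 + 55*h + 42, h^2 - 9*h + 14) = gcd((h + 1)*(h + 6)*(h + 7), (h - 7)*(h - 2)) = 1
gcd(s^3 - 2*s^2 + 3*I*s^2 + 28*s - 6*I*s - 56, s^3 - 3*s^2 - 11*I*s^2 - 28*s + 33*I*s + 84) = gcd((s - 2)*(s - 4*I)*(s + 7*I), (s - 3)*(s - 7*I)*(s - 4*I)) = s - 4*I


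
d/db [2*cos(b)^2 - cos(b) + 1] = (1 - 4*cos(b))*sin(b)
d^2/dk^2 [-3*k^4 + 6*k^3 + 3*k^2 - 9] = -36*k^2 + 36*k + 6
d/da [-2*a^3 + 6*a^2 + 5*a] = -6*a^2 + 12*a + 5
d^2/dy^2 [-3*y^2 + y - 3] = -6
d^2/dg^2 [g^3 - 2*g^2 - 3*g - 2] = 6*g - 4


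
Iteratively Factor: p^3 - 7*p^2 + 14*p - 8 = (p - 2)*(p^2 - 5*p + 4) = (p - 4)*(p - 2)*(p - 1)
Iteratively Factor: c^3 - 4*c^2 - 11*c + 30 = (c - 2)*(c^2 - 2*c - 15) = (c - 2)*(c + 3)*(c - 5)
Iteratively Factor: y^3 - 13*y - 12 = (y + 3)*(y^2 - 3*y - 4) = (y + 1)*(y + 3)*(y - 4)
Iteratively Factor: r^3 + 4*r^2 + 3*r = (r + 1)*(r^2 + 3*r) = r*(r + 1)*(r + 3)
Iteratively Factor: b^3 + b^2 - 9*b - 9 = (b - 3)*(b^2 + 4*b + 3) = (b - 3)*(b + 1)*(b + 3)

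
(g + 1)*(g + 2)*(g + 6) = g^3 + 9*g^2 + 20*g + 12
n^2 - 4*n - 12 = (n - 6)*(n + 2)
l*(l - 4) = l^2 - 4*l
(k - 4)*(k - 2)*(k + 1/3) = k^3 - 17*k^2/3 + 6*k + 8/3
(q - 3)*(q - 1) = q^2 - 4*q + 3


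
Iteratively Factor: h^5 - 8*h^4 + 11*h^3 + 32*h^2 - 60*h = (h + 2)*(h^4 - 10*h^3 + 31*h^2 - 30*h) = h*(h + 2)*(h^3 - 10*h^2 + 31*h - 30) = h*(h - 2)*(h + 2)*(h^2 - 8*h + 15) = h*(h - 3)*(h - 2)*(h + 2)*(h - 5)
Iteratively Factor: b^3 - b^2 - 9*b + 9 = (b - 1)*(b^2 - 9) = (b - 3)*(b - 1)*(b + 3)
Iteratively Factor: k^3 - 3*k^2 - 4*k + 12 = (k - 2)*(k^2 - k - 6) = (k - 2)*(k + 2)*(k - 3)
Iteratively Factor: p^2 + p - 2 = (p - 1)*(p + 2)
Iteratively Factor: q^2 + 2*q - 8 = (q + 4)*(q - 2)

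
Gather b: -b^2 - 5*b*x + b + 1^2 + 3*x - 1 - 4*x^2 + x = -b^2 + b*(1 - 5*x) - 4*x^2 + 4*x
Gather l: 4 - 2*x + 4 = 8 - 2*x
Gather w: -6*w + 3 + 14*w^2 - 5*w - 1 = 14*w^2 - 11*w + 2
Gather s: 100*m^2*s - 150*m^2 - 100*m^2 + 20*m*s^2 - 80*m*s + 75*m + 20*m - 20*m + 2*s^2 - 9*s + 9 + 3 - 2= -250*m^2 + 75*m + s^2*(20*m + 2) + s*(100*m^2 - 80*m - 9) + 10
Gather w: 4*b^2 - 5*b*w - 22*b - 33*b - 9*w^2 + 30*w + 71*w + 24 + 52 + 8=4*b^2 - 55*b - 9*w^2 + w*(101 - 5*b) + 84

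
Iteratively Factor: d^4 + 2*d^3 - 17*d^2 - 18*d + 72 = (d + 4)*(d^3 - 2*d^2 - 9*d + 18) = (d - 3)*(d + 4)*(d^2 + d - 6) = (d - 3)*(d + 3)*(d + 4)*(d - 2)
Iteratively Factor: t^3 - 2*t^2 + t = (t - 1)*(t^2 - t) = t*(t - 1)*(t - 1)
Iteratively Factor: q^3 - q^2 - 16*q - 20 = (q + 2)*(q^2 - 3*q - 10) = (q + 2)^2*(q - 5)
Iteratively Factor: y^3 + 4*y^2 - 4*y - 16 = (y + 4)*(y^2 - 4) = (y - 2)*(y + 4)*(y + 2)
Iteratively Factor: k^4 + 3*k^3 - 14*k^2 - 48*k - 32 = (k + 1)*(k^3 + 2*k^2 - 16*k - 32) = (k + 1)*(k + 2)*(k^2 - 16) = (k + 1)*(k + 2)*(k + 4)*(k - 4)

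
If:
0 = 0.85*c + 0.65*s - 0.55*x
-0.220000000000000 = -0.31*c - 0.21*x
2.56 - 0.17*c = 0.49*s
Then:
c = -1.96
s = 5.91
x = 3.95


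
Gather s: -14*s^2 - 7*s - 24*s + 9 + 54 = -14*s^2 - 31*s + 63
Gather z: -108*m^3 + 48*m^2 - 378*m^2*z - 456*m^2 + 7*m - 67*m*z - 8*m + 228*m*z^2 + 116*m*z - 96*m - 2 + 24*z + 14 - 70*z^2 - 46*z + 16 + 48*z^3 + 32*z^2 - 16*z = -108*m^3 - 408*m^2 - 97*m + 48*z^3 + z^2*(228*m - 38) + z*(-378*m^2 + 49*m - 38) + 28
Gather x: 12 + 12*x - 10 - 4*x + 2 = 8*x + 4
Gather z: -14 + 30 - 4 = 12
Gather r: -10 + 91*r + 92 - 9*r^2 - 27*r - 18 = -9*r^2 + 64*r + 64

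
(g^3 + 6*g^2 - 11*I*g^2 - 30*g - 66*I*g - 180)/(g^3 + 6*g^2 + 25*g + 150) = (g - 6*I)/(g + 5*I)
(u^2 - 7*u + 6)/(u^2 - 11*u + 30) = (u - 1)/(u - 5)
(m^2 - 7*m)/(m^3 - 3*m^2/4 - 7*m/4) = 4*(7 - m)/(-4*m^2 + 3*m + 7)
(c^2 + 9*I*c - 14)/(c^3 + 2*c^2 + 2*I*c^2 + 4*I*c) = (c + 7*I)/(c*(c + 2))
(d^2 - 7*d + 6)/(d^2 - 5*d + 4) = (d - 6)/(d - 4)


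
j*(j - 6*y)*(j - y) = j^3 - 7*j^2*y + 6*j*y^2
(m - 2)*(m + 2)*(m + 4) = m^3 + 4*m^2 - 4*m - 16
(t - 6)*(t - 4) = t^2 - 10*t + 24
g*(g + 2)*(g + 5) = g^3 + 7*g^2 + 10*g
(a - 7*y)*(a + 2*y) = a^2 - 5*a*y - 14*y^2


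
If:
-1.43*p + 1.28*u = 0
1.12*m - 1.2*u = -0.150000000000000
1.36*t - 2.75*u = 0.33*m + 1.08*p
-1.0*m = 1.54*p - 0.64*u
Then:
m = -0.05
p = 0.07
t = 0.19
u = 0.07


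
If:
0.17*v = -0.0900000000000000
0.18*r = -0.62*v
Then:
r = 1.82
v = -0.53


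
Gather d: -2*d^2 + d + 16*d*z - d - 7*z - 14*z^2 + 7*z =-2*d^2 + 16*d*z - 14*z^2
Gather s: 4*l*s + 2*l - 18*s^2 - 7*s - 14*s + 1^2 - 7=2*l - 18*s^2 + s*(4*l - 21) - 6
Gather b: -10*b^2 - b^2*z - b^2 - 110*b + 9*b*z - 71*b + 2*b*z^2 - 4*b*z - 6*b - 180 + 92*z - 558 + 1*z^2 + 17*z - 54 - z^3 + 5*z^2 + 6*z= b^2*(-z - 11) + b*(2*z^2 + 5*z - 187) - z^3 + 6*z^2 + 115*z - 792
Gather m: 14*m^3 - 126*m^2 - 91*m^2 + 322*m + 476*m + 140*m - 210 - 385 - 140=14*m^3 - 217*m^2 + 938*m - 735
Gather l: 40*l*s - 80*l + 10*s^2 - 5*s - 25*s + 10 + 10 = l*(40*s - 80) + 10*s^2 - 30*s + 20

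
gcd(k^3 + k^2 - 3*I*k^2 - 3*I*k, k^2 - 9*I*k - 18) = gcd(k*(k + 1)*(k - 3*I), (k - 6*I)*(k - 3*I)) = k - 3*I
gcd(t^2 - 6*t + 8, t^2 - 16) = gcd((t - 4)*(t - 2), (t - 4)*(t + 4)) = t - 4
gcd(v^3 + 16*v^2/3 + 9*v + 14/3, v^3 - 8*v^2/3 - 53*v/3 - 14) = v^2 + 10*v/3 + 7/3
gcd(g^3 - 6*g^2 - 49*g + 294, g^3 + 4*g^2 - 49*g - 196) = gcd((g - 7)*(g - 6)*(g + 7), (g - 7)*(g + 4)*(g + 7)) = g^2 - 49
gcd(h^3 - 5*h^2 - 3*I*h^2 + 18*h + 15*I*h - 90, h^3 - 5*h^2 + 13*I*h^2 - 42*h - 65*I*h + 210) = h - 5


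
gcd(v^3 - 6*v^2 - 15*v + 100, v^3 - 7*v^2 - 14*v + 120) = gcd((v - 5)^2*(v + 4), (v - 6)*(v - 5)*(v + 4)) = v^2 - v - 20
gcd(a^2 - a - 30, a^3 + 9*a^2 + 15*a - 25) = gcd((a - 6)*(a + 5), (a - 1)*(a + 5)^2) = a + 5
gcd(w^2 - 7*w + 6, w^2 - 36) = w - 6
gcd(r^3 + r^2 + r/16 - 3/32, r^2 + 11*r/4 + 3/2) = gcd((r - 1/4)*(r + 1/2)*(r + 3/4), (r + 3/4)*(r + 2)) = r + 3/4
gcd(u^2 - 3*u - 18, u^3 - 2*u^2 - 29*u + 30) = u - 6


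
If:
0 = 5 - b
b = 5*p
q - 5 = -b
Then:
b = 5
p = 1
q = 0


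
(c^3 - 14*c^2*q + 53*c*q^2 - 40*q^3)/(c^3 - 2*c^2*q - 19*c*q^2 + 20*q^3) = (c - 8*q)/(c + 4*q)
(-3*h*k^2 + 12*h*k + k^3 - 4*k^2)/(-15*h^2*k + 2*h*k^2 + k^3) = (k - 4)/(5*h + k)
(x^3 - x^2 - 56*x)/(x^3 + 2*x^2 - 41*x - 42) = x*(x - 8)/(x^2 - 5*x - 6)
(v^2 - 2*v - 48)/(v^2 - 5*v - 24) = (v + 6)/(v + 3)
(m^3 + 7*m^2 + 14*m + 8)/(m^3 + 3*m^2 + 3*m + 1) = (m^2 + 6*m + 8)/(m^2 + 2*m + 1)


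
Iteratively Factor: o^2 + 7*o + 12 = (o + 3)*(o + 4)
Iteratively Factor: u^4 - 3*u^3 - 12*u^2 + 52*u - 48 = (u - 2)*(u^3 - u^2 - 14*u + 24) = (u - 3)*(u - 2)*(u^2 + 2*u - 8) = (u - 3)*(u - 2)*(u + 4)*(u - 2)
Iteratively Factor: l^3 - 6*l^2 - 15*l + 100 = (l - 5)*(l^2 - l - 20) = (l - 5)*(l + 4)*(l - 5)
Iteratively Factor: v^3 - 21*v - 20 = (v + 4)*(v^2 - 4*v - 5) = (v + 1)*(v + 4)*(v - 5)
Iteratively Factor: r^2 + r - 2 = (r + 2)*(r - 1)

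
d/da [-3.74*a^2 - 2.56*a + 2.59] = -7.48*a - 2.56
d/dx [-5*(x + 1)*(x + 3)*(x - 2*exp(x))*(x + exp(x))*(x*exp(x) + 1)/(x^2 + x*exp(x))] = -5*x^3*exp(x) + 20*x^2*exp(2*x) - 35*x^2*exp(x) + 100*x*exp(2*x) - 45*x*exp(x) - 10*x + 100*exp(2*x) + 35*exp(x) - 20 + 30*exp(x)/x - 30*exp(x)/x^2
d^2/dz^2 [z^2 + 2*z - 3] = 2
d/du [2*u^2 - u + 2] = 4*u - 1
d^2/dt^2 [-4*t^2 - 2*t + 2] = -8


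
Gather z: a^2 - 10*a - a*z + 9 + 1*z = a^2 - 10*a + z*(1 - a) + 9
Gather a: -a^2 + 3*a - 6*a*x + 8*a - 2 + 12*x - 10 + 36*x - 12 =-a^2 + a*(11 - 6*x) + 48*x - 24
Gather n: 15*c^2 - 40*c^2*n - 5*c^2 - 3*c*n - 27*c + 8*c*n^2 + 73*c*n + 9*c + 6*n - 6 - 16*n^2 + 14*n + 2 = 10*c^2 - 18*c + n^2*(8*c - 16) + n*(-40*c^2 + 70*c + 20) - 4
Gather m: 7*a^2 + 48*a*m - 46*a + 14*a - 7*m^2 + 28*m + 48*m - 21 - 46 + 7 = 7*a^2 - 32*a - 7*m^2 + m*(48*a + 76) - 60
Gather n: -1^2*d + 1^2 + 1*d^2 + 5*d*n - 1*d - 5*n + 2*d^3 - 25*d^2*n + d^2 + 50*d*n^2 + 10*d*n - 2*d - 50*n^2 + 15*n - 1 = 2*d^3 + 2*d^2 - 4*d + n^2*(50*d - 50) + n*(-25*d^2 + 15*d + 10)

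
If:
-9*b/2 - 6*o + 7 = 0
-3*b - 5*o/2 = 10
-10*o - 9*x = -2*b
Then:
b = -310/27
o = 88/9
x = -3260/243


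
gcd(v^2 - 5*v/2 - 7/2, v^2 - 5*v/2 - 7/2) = v^2 - 5*v/2 - 7/2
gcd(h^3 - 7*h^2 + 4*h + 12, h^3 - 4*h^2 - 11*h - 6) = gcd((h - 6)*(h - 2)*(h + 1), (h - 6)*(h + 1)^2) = h^2 - 5*h - 6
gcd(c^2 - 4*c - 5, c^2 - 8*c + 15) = c - 5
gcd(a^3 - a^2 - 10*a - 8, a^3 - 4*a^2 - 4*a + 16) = a^2 - 2*a - 8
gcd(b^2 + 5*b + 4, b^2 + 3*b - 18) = 1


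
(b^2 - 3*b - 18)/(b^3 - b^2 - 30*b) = (b + 3)/(b*(b + 5))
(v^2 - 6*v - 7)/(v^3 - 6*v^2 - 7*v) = 1/v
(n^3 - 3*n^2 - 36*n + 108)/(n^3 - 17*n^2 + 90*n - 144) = (n + 6)/(n - 8)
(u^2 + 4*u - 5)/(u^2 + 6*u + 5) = (u - 1)/(u + 1)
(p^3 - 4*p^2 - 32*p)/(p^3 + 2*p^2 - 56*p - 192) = p/(p + 6)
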